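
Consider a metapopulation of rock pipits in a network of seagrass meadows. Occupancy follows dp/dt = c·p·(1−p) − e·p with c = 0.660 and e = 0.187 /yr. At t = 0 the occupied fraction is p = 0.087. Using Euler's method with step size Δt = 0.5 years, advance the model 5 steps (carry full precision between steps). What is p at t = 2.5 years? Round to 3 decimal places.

0.211

Update rule: p ← p + [c·p·(1−p) − e·p]·Δt with Δt = 0.5.
t = 0.5: p = 0.08700 + (+0.01808) = 0.10508
t = 1: p = 0.10508 + (+0.02121) = 0.12628
t = 1.5: p = 0.12628 + (+0.02460) = 0.15089
t = 2: p = 0.15089 + (+0.02817) = 0.17906
t = 2.5: p = 0.17906 + (+0.03177) = 0.21083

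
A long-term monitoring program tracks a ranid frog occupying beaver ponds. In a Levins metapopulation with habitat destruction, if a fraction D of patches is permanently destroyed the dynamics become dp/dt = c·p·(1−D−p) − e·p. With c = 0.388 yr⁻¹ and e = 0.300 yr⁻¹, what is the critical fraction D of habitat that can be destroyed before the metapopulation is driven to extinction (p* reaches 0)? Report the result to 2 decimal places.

0.23

The nontrivial equilibrium is p* = (1−D) − e/c; extinction occurs when this hits zero.
So D_crit = 1 − e/c = 1 − 0.300/0.388 = 1 − 0.7732 = 0.2268.
Note this equals the original equilibrium occupancy — the Levins extinction-debt result.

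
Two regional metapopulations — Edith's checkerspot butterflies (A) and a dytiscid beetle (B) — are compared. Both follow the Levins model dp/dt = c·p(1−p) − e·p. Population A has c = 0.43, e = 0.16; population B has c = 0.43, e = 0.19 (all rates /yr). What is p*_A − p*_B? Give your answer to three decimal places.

A: p*_A = 1 − 0.16/0.43 = 0.6279.
B: p*_B = 1 − 0.19/0.43 = 0.5581.
p*_A − p*_B = 0.6279 − 0.5581 = 0.0698.

0.070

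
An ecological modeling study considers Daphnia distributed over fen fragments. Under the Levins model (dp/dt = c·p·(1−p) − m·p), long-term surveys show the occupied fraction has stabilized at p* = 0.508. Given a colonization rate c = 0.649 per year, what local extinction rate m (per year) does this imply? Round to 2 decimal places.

At equilibrium c(1−p*) = m.
m = 0.649 × (1 − 0.508) = 0.649 × 0.4920 = 0.3193.

0.32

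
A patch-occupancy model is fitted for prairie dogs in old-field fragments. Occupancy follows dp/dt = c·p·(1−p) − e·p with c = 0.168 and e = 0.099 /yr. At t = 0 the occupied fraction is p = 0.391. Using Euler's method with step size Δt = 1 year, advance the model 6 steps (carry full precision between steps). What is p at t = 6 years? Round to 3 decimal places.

0.398

Update rule: p ← p + [c·p·(1−p) − e·p]·Δt with Δt = 1.
t = 1: p = 0.39100 + (+0.00129) = 0.39229
t = 2: p = 0.39229 + (+0.00121) = 0.39351
t = 3: p = 0.39351 + (+0.00114) = 0.39465
t = 4: p = 0.39465 + (+0.00107) = 0.39571
t = 5: p = 0.39571 + (+0.00100) = 0.39671
t = 6: p = 0.39671 + (+0.00093) = 0.39764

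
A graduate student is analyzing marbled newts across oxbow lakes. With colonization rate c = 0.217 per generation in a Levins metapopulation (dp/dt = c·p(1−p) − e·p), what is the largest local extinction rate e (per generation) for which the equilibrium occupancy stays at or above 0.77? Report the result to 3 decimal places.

0.050

1 − e/c ≥ 0.77 ⇒ e ≤ c(1 − 0.77) = 0.217 × 0.2300.
e_max = 0.0499.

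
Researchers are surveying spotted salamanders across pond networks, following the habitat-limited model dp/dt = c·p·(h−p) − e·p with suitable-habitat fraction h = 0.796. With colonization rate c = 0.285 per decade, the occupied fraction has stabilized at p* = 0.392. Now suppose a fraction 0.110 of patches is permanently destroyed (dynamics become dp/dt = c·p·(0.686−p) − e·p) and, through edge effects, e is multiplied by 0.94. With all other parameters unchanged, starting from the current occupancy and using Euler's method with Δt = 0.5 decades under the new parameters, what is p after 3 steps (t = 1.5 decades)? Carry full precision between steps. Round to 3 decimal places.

0.379

Balance c(h−p*) = e gives e = 0.285×(0.796 − 0.39200) = 0.11514.
Starting from p₀ = 0.39200; update p ← p + (dp/dt)·Δt with the new parameters.
step 1: Δp = -0.00479, p = 0.38721
step 2: Δp = -0.00447, p = 0.38274
step 3: Δp = -0.00417, p = 0.37857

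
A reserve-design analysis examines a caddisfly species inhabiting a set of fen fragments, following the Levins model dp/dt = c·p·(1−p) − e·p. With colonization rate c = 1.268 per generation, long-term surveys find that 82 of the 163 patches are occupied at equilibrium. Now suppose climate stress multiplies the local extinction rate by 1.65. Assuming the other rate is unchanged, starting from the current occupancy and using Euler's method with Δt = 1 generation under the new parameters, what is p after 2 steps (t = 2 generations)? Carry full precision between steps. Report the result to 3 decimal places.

0.253

Observed p* = 82/163 = 0.50307.
Balance c(1−p*) = e gives e = 1.268×(1 − 0.50307) = 0.63011.
Starting from p₀ = 0.50307; update p ← p + (dp/dt)·Δt with the new parameters.
p: 0.50307 → 0.29703  (Δp = -0.20604)
p: 0.29703 → 0.25297  (Δp = -0.04405)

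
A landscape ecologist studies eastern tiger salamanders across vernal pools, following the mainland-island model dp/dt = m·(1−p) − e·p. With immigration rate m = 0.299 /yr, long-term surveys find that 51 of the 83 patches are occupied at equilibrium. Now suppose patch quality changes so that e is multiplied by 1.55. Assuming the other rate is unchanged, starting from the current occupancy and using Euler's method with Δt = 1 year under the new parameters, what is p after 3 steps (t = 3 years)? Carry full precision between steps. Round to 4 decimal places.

Observed p* = 51/83 = 0.61446.
Balance m(1−p*) = e·p* gives e = m(1−p*)/p* = 0.299×0.38554/0.61446 = 0.18761.
Starting from p₀ = 0.61446; update p ← p + (dp/dt)·Δt with the new parameters.
  1  |  dp/dt·Δt = -0.063402  |  p_1 = 0.551055
  2  |  dp/dt·Δt = -0.026008  |  p_2 = 0.525047
  3  |  dp/dt·Δt = -0.010669  |  p_3 = 0.514379

0.5144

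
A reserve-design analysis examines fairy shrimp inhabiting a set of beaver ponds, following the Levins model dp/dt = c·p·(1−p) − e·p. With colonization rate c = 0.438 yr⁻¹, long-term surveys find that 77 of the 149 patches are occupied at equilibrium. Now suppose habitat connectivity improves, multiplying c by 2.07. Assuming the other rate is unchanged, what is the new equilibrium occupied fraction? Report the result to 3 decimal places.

0.767

Observed p* = 77/149 = 0.51678.
Balance c(1−p*) = e gives e = 0.438×(1 − 0.51678) = 0.21165.
New p* = 1 − e/c = 1 − 0.21165/0.90666 = 0.76656.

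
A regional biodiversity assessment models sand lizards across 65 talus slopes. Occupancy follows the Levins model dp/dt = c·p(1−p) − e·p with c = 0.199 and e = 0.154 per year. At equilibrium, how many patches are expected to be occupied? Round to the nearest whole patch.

p* = 1 − e/c = 1 − 0.154/0.199 = 0.2261.
Expected occupied patches = N × p* = 65 × 0.2261 = 14.70 ≈ 15.

15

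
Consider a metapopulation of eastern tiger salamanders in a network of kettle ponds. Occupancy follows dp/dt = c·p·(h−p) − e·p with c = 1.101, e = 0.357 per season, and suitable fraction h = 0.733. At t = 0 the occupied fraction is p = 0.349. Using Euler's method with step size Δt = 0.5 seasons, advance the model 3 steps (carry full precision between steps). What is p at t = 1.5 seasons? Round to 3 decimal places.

Update rule: p ← p + [c·p·(h−p) − e·p]·Δt with Δt = 0.5.
p: 0.34900 → 0.36048  (Δp = +0.01148)
p: 0.36048 → 0.37006  (Δp = +0.00958)
p: 0.37006 → 0.37794  (Δp = +0.00788)

0.378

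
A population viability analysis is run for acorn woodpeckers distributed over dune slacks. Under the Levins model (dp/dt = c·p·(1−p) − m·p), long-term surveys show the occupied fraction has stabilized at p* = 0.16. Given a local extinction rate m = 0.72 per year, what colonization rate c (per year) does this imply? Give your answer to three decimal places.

0.857

At equilibrium c(1−p*) = m, so c = m/(1−p*).
c = 0.72/(1 − 0.16) = 0.72/0.8400 = 0.8571.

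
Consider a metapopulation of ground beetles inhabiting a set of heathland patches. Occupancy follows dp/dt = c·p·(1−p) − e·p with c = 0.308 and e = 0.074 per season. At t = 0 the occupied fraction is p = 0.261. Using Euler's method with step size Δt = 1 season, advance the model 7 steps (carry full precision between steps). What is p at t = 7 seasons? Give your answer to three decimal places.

0.556

Update rule: p ← p + [c·p·(1−p) − e·p]·Δt with Δt = 1.
p: 0.26100 → 0.30109  (Δp = +0.04009)
p: 0.30109 → 0.34363  (Δp = +0.04253)
p: 0.34363 → 0.38767  (Δp = +0.04404)
p: 0.38767 → 0.43209  (Δp = +0.04443)
p: 0.43209 → 0.47570  (Δp = +0.04360)
p: 0.47570 → 0.51731  (Δp = +0.04162)
p: 0.51731 → 0.55594  (Δp = +0.03863)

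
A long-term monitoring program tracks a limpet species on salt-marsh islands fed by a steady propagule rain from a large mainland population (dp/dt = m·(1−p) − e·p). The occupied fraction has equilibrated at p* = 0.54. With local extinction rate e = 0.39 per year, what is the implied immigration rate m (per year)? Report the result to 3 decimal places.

0.458

At equilibrium m(1−p*) = e·p*, so m = e·p*/(1−p*).
m = 0.39 × 0.54 / 0.4600 = 0.2106/0.4600 = 0.4578.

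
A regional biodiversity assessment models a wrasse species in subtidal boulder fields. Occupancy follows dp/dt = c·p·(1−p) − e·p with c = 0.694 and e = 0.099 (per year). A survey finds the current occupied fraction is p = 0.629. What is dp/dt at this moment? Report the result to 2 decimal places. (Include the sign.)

Colonization term: c·p·(1−p) = 0.694×0.629×0.3710 = 0.16195.
Extinction term: e·p = 0.06227.
dp/dt = 0.16195 − 0.06227 = 0.09968.

0.10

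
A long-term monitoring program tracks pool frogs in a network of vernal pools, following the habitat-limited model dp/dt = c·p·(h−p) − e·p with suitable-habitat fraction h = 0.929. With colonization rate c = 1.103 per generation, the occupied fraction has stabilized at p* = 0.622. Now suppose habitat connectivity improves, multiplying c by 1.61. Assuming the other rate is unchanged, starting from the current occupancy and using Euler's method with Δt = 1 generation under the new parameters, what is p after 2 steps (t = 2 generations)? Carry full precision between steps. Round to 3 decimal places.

0.734

Balance c(h−p*) = e gives e = 1.103×(0.929 − 0.62200) = 0.33862.
Starting from p₀ = 0.62200; update p ← p + (dp/dt)·Δt with the new parameters.
p: 0.62200 → 0.75048  (Δp = +0.12848)
p: 0.75048 → 0.73427  (Δp = -0.01621)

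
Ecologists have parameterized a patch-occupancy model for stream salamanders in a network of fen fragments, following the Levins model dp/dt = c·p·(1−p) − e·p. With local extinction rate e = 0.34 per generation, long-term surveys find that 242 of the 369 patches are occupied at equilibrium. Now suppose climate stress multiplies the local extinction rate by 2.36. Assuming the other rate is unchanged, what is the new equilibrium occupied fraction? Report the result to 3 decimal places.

0.188

Observed p* = 242/369 = 0.65583.
Balance c(1−p*) = e gives c = e/(1 − 0.65583) = 0.34/0.34417 = 0.98788.
New p* = 1 − e/c = 1 − 0.80240/0.98788 = 0.18776.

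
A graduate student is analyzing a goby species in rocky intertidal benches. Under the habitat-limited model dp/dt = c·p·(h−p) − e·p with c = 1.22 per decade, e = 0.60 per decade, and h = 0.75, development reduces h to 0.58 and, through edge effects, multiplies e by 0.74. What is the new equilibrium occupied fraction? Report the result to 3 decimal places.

0.216

Before: p* = h − e/c = 0.75 − 0.60/1.22 = 0.75 − 0.4918 = 0.2582.
After: c = 1.22, e = 0.444, h = 0.58; p* = 0.58 − 0.444/1.22 = 0.2161.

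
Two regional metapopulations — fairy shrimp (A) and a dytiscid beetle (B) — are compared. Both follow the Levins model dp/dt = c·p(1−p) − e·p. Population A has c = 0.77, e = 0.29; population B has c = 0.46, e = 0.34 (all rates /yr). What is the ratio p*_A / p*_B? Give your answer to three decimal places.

2.390

A: p*_A = 1 − 0.29/0.77 = 0.6234.
B: p*_B = 1 − 0.34/0.46 = 0.2609.
p*_A / p*_B = 0.6234/0.2609 = 2.3896.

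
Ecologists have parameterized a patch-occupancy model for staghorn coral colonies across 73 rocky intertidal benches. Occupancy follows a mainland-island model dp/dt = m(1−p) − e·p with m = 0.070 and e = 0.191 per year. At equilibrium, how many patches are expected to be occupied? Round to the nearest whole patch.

p* = m/(m+e) = 0.070/0.2610 = 0.2682.
Expected occupied patches = N × p* = 73 × 0.2682 = 19.58 ≈ 20.

20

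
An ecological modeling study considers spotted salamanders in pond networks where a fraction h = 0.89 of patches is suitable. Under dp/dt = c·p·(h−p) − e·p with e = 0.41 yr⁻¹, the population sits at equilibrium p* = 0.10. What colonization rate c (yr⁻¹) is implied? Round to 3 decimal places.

0.519

At equilibrium c(h−p*) = e, so c = e/(h−p*).
c = 0.41/(0.89 − 0.10) = 0.41/0.7900 = 0.5190.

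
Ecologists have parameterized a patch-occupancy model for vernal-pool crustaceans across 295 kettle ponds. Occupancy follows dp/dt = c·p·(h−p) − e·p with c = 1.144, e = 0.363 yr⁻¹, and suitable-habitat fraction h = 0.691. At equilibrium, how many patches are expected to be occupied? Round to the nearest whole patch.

110

p* = h − e/c = 0.691 − 0.3173 = 0.3737.
Expected occupied patches = N × p* = 295 × 0.3737 = 110.24 ≈ 110.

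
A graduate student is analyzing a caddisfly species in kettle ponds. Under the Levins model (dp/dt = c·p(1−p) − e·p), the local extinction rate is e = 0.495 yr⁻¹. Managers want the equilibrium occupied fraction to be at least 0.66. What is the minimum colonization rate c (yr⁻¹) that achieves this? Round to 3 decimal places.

1.456

p* = 1 − e/c ≥ 0.66 requires e/c ≤ 0.3400, i.e. c ≥ e/0.3400.
c_min = 0.495/0.3400 = 1.4559.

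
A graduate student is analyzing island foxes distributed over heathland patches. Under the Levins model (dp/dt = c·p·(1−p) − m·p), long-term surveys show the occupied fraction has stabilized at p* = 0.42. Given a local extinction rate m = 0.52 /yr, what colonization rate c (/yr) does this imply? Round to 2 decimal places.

0.90

At equilibrium c(1−p*) = m, so c = m/(1−p*).
c = 0.52/(1 − 0.42) = 0.52/0.5800 = 0.8966.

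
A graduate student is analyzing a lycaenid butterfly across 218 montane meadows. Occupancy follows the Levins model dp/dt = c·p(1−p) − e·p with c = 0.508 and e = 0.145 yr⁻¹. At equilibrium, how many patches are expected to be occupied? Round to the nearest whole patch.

156

p* = 1 − e/c = 1 − 0.145/0.508 = 0.7146.
Expected occupied patches = N × p* = 218 × 0.7146 = 155.78 ≈ 156.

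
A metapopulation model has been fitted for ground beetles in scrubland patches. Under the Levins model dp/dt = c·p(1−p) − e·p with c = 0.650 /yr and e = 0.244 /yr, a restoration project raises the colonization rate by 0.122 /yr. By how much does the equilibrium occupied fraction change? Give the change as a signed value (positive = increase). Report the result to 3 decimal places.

0.059

Before: p* = 1 − 0.244/0.650 = 0.6246.
After the change, c = 0.772, e = 0.244, so p* = 1 − 0.244/0.772 = 0.6839.
Δp* = 0.6839 − 0.6246 = +0.0593.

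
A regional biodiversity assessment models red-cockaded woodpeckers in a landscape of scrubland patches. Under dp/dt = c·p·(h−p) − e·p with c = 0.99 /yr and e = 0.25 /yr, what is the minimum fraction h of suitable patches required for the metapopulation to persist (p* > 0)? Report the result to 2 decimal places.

0.25

p* = h − e/c is positive only when h > e/c.
h_min = e/c = 0.25/0.99 = 0.2525.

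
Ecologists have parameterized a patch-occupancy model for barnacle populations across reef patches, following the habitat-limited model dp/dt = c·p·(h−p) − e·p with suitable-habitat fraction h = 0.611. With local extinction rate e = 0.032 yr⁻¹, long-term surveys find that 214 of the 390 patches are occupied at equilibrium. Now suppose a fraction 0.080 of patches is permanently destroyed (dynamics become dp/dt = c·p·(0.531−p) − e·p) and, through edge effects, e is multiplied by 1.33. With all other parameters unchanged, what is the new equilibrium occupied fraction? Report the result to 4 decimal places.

0.4482

Observed p* = 214/390 = 0.54872.
Balance c(h−p*) = e gives c = e/(0.611 − 0.54872) = 0.032/0.06228 = 0.51381.
New p* = 0.531 − e/c = 0.531 − 0.04256/0.51381 = 0.44817.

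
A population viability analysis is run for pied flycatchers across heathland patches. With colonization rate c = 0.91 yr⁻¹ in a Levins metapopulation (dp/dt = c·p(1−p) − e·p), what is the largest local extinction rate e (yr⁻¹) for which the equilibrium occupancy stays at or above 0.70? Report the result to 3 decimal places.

1 − e/c ≥ 0.70 ⇒ e ≤ c(1 − 0.70) = 0.91 × 0.3000.
e_max = 0.2730.

0.273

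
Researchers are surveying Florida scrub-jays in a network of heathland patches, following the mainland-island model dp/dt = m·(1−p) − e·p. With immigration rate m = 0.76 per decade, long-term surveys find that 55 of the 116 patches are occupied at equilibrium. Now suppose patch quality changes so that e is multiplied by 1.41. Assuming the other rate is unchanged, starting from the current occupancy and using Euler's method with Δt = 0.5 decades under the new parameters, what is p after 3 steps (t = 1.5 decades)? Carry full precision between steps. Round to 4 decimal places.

0.3900

Observed p* = 55/116 = 0.47414.
Balance m(1−p*) = e·p* gives e = m(1−p*)/p* = 0.76×0.52586/0.47414 = 0.84291.
Starting from p₀ = 0.47414; update p ← p + (dp/dt)·Δt with the new parameters.
p: 0.47414 → 0.39221  (Δp = -0.08193)
p: 0.39221 → 0.39010  (Δp = -0.00211)
p: 0.39010 → 0.39004  (Δp = -0.00005)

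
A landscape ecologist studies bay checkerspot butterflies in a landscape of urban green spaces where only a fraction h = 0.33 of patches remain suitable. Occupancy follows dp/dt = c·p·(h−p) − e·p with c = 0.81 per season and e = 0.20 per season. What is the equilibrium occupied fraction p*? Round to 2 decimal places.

0.08

Setting dp/dt = 0 and dividing by p* gives c·(h−p*) = e.
So p* = h − e/c = 0.33 − 0.20/0.81 = 0.33 − 0.2469 = 0.0831.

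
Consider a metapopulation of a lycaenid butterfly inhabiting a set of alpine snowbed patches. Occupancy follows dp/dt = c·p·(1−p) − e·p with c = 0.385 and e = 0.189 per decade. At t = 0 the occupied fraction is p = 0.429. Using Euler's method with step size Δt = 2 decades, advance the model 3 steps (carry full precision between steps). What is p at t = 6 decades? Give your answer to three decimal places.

0.487

Update rule: p ← p + [c·p·(1−p) − e·p]·Δt with Δt = 2.
step 1: Δp = +0.02646, p = 0.45546
step 2: Δp = +0.01881, p = 0.47427
step 3: Δp = +0.01272, p = 0.48698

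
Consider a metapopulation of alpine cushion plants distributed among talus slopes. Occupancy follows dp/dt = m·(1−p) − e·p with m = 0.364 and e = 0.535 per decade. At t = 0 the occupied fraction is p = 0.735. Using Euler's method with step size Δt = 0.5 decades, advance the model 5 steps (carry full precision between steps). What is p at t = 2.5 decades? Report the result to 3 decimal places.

Update rule: p ← p + [m·(1−p) − e·p]·Δt with Δt = 0.5.
step 1: Δp = -0.14838, p = 0.58662
step 2: Δp = -0.08168, p = 0.50493
step 3: Δp = -0.04497, p = 0.45997
step 4: Δp = -0.02475, p = 0.43521
step 5: Δp = -0.01363, p = 0.42158

0.422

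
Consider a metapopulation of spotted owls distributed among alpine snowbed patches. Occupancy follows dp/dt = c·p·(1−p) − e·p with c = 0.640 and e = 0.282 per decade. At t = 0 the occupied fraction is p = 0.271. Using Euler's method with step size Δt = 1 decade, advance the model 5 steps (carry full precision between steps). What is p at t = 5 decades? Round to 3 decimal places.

Update rule: p ← p + [c·p·(1−p) − e·p]·Δt with Δt = 1.
p: 0.27100 → 0.32102  (Δp = +0.05002)
p: 0.32102 → 0.36999  (Δp = +0.04897)
p: 0.36999 → 0.41483  (Δp = +0.04485)
p: 0.41483 → 0.45321  (Δp = +0.03838)
p: 0.45321 → 0.48400  (Δp = +0.03079)

0.484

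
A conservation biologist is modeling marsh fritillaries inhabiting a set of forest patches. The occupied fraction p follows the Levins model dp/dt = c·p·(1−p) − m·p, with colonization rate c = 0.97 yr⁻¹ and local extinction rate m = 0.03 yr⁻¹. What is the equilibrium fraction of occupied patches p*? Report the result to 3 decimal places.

0.969

At equilibrium, colonization balances extinction: c·p*·(1−p*) = m·p*.
So p* = 1 − m/c = 1 − 0.03/0.97 = 1 − 0.0309 = 0.9691.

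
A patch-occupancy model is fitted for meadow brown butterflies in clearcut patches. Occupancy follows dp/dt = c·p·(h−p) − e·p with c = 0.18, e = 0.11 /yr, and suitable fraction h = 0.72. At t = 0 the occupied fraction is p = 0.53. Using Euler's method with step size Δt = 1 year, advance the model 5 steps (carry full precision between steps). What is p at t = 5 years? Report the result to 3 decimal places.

Update rule: p ← p + [c·p·(h−p) − e·p]·Δt with Δt = 1.
  1  |  dp/dt·Δt = -0.040174  |  p_1 = 0.489826
  2  |  dp/dt·Δt = -0.033587  |  p_2 = 0.456239
  3  |  dp/dt·Δt = -0.028525  |  p_3 = 0.427714
  4  |  dp/dt·Δt = -0.024546  |  p_4 = 0.403168
  5  |  dp/dt·Δt = -0.021356  |  p_5 = 0.381812

0.382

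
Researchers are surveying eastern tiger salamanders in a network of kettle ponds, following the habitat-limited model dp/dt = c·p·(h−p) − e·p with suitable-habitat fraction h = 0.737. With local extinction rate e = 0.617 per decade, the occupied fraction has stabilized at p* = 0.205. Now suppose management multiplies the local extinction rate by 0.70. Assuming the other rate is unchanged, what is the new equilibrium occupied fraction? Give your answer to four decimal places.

Balance c(h−p*) = e gives c = e/(0.737 − 0.20500) = 0.617/0.53200 = 1.15977.
New p* = 0.737 − e/c = 0.737 − 0.43190/1.15977 = 0.36460.

0.3646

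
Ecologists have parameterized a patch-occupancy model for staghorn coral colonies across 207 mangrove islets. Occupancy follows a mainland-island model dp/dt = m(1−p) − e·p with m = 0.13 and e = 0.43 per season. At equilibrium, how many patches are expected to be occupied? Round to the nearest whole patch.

p* = m/(m+e) = 0.13/0.5600 = 0.2321.
Expected occupied patches = N × p* = 207 × 0.2321 = 48.05 ≈ 48.

48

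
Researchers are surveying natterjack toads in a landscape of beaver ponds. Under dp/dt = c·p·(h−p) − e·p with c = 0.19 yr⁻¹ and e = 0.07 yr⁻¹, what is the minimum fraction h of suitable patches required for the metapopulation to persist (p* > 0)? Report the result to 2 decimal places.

0.37

p* = h − e/c is positive only when h > e/c.
h_min = e/c = 0.07/0.19 = 0.3684.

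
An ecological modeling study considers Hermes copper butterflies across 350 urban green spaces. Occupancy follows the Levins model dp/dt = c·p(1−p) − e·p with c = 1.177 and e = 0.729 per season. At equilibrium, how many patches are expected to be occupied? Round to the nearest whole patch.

p* = 1 − e/c = 1 − 0.729/1.177 = 0.3806.
Expected occupied patches = N × p* = 350 × 0.3806 = 133.22 ≈ 133.

133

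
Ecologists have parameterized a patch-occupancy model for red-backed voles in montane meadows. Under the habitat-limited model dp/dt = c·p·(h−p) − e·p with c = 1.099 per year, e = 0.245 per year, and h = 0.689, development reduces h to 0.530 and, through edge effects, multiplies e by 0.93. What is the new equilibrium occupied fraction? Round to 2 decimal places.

0.32

Before: p* = h − e/c = 0.689 − 0.245/1.099 = 0.689 − 0.2229 = 0.4661.
After: c = 1.099, e = 0.22785, h = 0.530; p* = 0.530 − 0.22785/1.099 = 0.3227.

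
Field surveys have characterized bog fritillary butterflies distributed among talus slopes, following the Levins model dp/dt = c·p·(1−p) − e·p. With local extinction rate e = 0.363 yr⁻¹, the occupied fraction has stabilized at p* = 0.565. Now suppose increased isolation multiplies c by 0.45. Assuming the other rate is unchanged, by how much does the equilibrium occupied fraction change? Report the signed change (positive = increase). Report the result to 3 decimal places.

-0.532

Balance c(1−p*) = e gives c = e/(1 − 0.56500) = 0.363/0.43500 = 0.83448.
New p* = 1 − e/c = 1 − 0.36300/0.37552 = 0.03334.
Δp* = 0.03334 − 0.56500 = -0.53166.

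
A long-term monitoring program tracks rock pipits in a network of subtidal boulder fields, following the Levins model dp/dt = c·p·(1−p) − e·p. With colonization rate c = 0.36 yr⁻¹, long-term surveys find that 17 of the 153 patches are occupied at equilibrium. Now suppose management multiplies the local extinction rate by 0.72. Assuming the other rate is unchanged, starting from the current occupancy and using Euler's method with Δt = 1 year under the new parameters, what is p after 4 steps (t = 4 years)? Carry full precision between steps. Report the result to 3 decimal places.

Observed p* = 17/153 = 0.11111.
Balance c(1−p*) = e gives e = 0.36×(1 − 0.11111) = 0.32000.
Starting from p₀ = 0.11111; update p ← p + (dp/dt)·Δt with the new parameters.
t = 1: p = 0.11111 + (+0.00996) = 0.12107
t = 2: p = 0.12107 + (+0.01041) = 0.13148
t = 3: p = 0.13148 + (+0.01082) = 0.14230
t = 4: p = 0.14230 + (+0.01115) = 0.15345

0.153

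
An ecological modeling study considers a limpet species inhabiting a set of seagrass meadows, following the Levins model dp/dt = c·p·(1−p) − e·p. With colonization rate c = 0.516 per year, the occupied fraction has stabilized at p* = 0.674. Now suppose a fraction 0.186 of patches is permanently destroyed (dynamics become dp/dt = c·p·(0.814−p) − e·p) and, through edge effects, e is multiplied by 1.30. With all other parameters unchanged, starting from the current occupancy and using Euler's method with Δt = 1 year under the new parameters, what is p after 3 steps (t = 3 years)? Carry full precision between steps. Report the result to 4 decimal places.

Balance c(1−p*) = e gives e = 0.516×(1 − 0.67400) = 0.16822.
Starting from p₀ = 0.67400; update p ← p + (dp/dt)·Δt with the new parameters.
  1  |  dp/dt·Δt = -0.098701  |  p_1 = 0.575299
  2  |  dp/dt·Δt = -0.054947  |  p_2 = 0.520352
  3  |  dp/dt·Δt = -0.034946  |  p_3 = 0.485406

0.4854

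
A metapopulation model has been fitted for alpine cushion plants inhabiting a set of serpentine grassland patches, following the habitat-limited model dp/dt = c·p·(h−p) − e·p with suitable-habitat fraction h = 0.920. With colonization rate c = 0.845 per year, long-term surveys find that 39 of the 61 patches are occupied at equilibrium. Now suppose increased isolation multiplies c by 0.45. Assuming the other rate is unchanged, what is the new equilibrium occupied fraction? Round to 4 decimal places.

0.2963

Observed p* = 39/61 = 0.63934.
Balance c(h−p*) = e gives e = 0.845×(0.92 − 0.63934) = 0.23716.
New p* = 0.92 − e/c = 0.92 − 0.23716/0.38025 = 0.29631.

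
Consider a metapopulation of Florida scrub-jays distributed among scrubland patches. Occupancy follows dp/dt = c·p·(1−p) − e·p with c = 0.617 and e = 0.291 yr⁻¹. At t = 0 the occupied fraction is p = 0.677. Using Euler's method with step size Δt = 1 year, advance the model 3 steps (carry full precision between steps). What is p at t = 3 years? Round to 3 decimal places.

0.563

Update rule: p ← p + [c·p·(1−p) − e·p]·Δt with Δt = 1.
p: 0.67700 → 0.61491  (Δp = -0.06209)
p: 0.61491 → 0.58208  (Δp = -0.03284)
p: 0.58208 → 0.56279  (Δp = -0.01929)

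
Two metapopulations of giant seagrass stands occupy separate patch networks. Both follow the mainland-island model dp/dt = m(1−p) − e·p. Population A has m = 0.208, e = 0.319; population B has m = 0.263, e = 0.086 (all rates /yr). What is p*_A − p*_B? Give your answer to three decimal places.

A: p*_A = m/(m+e) = 0.208/0.5270 = 0.3947.
B: p*_B = 0.263/0.3490 = 0.7536.
p*_A − p*_B = 0.3947 − 0.7536 = -0.3589.

-0.359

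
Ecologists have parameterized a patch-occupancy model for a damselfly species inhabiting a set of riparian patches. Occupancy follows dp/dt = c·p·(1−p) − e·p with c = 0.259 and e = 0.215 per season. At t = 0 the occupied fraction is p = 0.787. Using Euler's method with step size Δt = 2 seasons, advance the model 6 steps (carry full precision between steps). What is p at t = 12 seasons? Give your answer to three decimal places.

0.285

Update rule: p ← p + [c·p·(1−p) − e·p]·Δt with Δt = 2.
t = 2: p = 0.78700 + (-0.25158) = 0.53542
t = 4: p = 0.53542 + (-0.10138) = 0.43404
t = 6: p = 0.43404 + (-0.05939) = 0.37465
t = 8: p = 0.37465 + (-0.03974) = 0.33491
t = 10: p = 0.33491 + (-0.02863) = 0.30628
t = 12: p = 0.30628 + (-0.02164) = 0.28464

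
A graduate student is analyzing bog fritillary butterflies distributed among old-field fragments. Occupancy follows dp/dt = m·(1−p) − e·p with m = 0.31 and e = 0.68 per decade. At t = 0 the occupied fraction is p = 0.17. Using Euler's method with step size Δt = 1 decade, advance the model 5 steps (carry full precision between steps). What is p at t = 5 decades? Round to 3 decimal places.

0.313

Update rule: p ← p + [m·(1−p) − e·p]·Δt with Δt = 1.
  1  |  dp/dt·Δt = +0.141700  |  p_1 = 0.311700
  2  |  dp/dt·Δt = +0.001417  |  p_2 = 0.313117
  3  |  dp/dt·Δt = +0.000014  |  p_3 = 0.313131
  4  |  dp/dt·Δt = +0.000000  |  p_4 = 0.313131
  5  |  dp/dt·Δt = +0.000000  |  p_5 = 0.313131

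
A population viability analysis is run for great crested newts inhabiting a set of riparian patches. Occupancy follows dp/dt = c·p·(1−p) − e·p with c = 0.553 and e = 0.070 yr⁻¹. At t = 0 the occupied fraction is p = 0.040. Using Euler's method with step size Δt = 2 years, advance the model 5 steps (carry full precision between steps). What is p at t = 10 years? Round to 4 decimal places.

Update rule: p ← p + [c·p·(1−p) − e·p]·Δt with Δt = 2.
t = 2: p = 0.04000 + (+0.03687) = 0.07687
t = 4: p = 0.07687 + (+0.06772) = 0.14459
t = 6: p = 0.14459 + (+0.11655) = 0.26114
t = 8: p = 0.26114 + (+0.17684) = 0.43798
t = 10: p = 0.43798 + (+0.21093) = 0.64891

0.6489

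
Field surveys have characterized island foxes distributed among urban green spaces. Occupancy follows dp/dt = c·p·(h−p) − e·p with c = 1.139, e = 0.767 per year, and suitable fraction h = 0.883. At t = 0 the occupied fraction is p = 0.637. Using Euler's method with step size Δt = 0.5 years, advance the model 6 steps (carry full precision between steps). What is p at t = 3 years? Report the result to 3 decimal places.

Update rule: p ← p + [c·p·(h−p) − e·p]·Δt with Δt = 0.5.
p: 0.63700 → 0.48195  (Δp = -0.15505)
p: 0.48195 → 0.40720  (Δp = -0.07475)
p: 0.40720 → 0.36138  (Δp = -0.04582)
p: 0.36138 → 0.33014  (Δp = -0.03124)
p: 0.33014 → 0.30748  (Δp = -0.02266)
p: 0.30748 → 0.29034  (Δp = -0.01714)

0.290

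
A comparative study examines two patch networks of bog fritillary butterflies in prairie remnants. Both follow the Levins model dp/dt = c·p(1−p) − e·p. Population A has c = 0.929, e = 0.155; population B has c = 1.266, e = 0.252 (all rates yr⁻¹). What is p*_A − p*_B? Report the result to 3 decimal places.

0.032

A: p*_A = 1 − 0.155/0.929 = 0.8332.
B: p*_B = 1 − 0.252/1.266 = 0.8009.
p*_A − p*_B = 0.8332 − 0.8009 = 0.0322.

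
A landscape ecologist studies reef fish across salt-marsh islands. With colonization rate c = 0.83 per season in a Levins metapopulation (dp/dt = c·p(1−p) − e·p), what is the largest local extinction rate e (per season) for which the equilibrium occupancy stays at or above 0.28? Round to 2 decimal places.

1 − e/c ≥ 0.28 ⇒ e ≤ c(1 − 0.28) = 0.83 × 0.7200.
e_max = 0.5976.

0.60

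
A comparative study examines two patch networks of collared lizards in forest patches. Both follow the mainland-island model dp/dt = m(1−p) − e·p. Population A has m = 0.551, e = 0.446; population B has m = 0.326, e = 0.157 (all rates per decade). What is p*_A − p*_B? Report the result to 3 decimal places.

A: p*_A = m/(m+e) = 0.551/0.9970 = 0.5527.
B: p*_B = 0.326/0.4830 = 0.6749.
p*_A − p*_B = 0.5527 − 0.6749 = -0.1223.

-0.122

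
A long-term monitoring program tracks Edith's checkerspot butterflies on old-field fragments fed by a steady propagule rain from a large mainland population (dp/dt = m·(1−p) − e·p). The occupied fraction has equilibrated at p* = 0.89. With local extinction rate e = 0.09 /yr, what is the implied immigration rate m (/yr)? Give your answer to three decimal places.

At equilibrium m(1−p*) = e·p*, so m = e·p*/(1−p*).
m = 0.09 × 0.89 / 0.1100 = 0.0801/0.1100 = 0.7282.

0.728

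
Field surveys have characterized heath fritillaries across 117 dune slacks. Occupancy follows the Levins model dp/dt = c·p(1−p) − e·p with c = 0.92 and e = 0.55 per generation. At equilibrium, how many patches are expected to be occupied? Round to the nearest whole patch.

47

p* = 1 − e/c = 1 − 0.55/0.92 = 0.4022.
Expected occupied patches = N × p* = 117 × 0.4022 = 47.05 ≈ 47.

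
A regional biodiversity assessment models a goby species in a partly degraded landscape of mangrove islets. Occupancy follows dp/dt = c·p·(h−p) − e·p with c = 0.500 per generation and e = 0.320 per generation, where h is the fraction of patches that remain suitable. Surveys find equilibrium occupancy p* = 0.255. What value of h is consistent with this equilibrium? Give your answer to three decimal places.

At equilibrium c(h−p*) = e, so h = p* + e/c.
h = 0.255 + 0.320/0.500 = 0.255 + 0.6400 = 0.8950.

0.895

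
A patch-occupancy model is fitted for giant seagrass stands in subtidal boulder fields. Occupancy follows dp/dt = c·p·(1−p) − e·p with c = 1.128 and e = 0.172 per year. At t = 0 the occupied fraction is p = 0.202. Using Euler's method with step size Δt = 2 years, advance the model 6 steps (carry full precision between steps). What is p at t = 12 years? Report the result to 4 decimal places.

0.8760

Update rule: p ← p + [c·p·(1−p) − e·p]·Δt with Δt = 2.
  1  |  dp/dt·Δt = +0.294170  |  p_1 = 0.496170
  2  |  dp/dt·Δt = +0.393284  |  p_2 = 0.889455
  3  |  dp/dt·Δt = -0.084151  |  p_3 = 0.805304
  4  |  dp/dt·Δt = +0.076693  |  p_4 = 0.881997
  5  |  dp/dt·Δt = -0.068606  |  p_5 = 0.813391
  6  |  dp/dt·Δt = +0.062623  |  p_6 = 0.876014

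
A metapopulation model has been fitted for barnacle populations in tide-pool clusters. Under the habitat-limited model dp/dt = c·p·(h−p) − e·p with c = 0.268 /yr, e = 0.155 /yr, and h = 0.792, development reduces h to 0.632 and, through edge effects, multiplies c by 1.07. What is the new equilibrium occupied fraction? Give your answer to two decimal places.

Before: p* = h − e/c = 0.792 − 0.155/0.268 = 0.792 − 0.5784 = 0.2136.
After: c = 0.28676, e = 0.155, h = 0.632; p* = 0.632 − 0.155/0.28676 = 0.0915.

0.09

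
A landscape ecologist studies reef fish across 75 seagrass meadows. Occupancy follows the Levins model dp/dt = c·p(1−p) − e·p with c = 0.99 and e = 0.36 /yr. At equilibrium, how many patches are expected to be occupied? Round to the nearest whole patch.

p* = 1 − e/c = 1 − 0.36/0.99 = 0.6364.
Expected occupied patches = N × p* = 75 × 0.6364 = 47.73 ≈ 48.

48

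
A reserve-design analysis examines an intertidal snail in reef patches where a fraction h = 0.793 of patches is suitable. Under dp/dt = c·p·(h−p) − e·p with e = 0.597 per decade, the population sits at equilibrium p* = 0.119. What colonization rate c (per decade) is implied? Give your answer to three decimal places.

At equilibrium c(h−p*) = e, so c = e/(h−p*).
c = 0.597/(0.793 − 0.119) = 0.597/0.6740 = 0.8858.

0.886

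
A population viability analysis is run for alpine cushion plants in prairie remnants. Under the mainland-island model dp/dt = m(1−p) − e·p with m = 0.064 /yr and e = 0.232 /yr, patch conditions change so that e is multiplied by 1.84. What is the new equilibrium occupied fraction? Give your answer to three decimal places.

Before: p* = 0.064/(0.064+0.232) = 0.2162.
After: m = 0.064, e = 0.42688; p* = 0.064/0.4909 = 0.1304.

0.130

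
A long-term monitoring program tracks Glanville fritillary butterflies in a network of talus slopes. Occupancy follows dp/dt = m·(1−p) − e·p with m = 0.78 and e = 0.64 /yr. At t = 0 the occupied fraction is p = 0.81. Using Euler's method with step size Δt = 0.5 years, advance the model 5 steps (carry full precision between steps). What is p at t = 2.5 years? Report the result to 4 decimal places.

Update rule: p ← p + [m·(1−p) − e·p]·Δt with Δt = 0.5.
  1  |  dp/dt·Δt = -0.185100  |  p_1 = 0.624900
  2  |  dp/dt·Δt = -0.053679  |  p_2 = 0.571221
  3  |  dp/dt·Δt = -0.015567  |  p_3 = 0.555654
  4  |  dp/dt·Δt = -0.004514  |  p_4 = 0.551140
  5  |  dp/dt·Δt = -0.001309  |  p_5 = 0.549831

0.5498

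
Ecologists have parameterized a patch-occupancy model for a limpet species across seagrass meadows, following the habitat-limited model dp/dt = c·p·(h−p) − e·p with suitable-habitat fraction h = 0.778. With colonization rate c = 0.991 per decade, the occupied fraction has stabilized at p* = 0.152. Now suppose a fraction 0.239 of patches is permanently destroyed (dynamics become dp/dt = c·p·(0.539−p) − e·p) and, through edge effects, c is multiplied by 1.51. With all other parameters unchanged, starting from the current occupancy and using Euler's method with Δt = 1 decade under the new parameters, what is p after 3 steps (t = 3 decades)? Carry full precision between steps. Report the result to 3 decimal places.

Balance c(h−p*) = e gives e = 0.991×(0.778 − 0.15200) = 0.62037.
Starting from p₀ = 0.15200; update p ← p + (dp/dt)·Δt with the new parameters.
  1  |  dp/dt·Δt = -0.006271  |  p_1 = 0.145729
  2  |  dp/dt·Δt = -0.004645  |  p_2 = 0.141085
  3  |  dp/dt·Δt = -0.003516  |  p_3 = 0.137569

0.138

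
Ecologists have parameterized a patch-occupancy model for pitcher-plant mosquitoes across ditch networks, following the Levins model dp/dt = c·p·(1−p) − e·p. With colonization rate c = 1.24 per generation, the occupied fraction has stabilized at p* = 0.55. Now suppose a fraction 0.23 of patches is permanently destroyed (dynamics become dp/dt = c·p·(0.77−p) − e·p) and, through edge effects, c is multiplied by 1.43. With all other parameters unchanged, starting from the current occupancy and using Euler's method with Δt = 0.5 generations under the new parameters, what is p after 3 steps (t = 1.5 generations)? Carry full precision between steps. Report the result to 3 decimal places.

Balance c(1−p*) = e gives e = 1.24×(1 − 0.55000) = 0.55800.
Starting from p₀ = 0.55000; update p ← p + (dp/dt)·Δt with the new parameters.
t = 0.5: p = 0.55000 + (-0.04617) = 0.50383
t = 1: p = 0.50383 + (-0.02167) = 0.48216
t = 1.5: p = 0.48216 + (-0.01147) = 0.47068

0.471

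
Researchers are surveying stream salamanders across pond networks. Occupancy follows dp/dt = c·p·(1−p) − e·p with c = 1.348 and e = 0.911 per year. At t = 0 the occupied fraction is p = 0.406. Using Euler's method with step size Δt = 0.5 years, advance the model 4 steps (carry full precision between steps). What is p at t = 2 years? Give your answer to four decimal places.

0.3493

Update rule: p ← p + [c·p·(1−p) − e·p]·Δt with Δt = 0.5.
  1  |  dp/dt·Δt = -0.022388  |  p_1 = 0.383612
  2  |  dp/dt·Δt = -0.015365  |  p_2 = 0.368246
  3  |  dp/dt·Δt = -0.010936  |  p_3 = 0.357310
  4  |  dp/dt·Δt = -0.007978  |  p_4 = 0.349332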